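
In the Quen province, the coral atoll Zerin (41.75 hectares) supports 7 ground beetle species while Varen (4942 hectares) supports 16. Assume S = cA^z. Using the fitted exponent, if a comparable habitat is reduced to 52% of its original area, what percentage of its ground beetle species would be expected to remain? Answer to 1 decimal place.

z = ln(16/7) / ln(4942/41.75) = 0.8267 / 4.7738 = 0.1732
S_new/S_old = (A_new/A_old)^z = 0.52^0.1732 = exp(0.1732 × -0.6539) = 0.8929

89.3%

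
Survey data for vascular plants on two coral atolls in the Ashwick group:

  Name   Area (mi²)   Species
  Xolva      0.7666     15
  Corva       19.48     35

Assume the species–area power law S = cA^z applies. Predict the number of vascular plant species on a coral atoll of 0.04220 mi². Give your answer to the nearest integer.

z = ln(35/15) / ln(19.48/0.7666) = 0.8473 / 3.2352 = 0.2619
c = 15 / 0.7666^0.2619 = 15 / 0.9328 = 16.08
S₃ = 16.08 × 0.0422^0.2619 = 16.08 × 0.4365 ≈ 7.019

7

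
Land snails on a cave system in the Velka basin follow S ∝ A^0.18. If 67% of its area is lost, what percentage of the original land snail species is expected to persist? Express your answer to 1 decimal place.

81.9%

S_new/S_old = (A_new/A_old)^z = 0.33^0.18
= exp(0.18 × ln 0.33) = exp(0.18 × -1.1087) = exp(-0.1996) ≈ 0.8191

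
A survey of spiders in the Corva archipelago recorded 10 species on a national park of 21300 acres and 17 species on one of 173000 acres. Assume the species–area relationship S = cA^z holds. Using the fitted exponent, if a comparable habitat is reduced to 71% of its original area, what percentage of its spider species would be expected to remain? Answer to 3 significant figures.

91.7%

z = ln(17/10) / ln(173000/21300) = 0.5306 / 2.0946 = 0.2533
S_new/S_old = (A_new/A_old)^z = 0.71^0.2533 = exp(0.2533 × -0.3425) = 0.9169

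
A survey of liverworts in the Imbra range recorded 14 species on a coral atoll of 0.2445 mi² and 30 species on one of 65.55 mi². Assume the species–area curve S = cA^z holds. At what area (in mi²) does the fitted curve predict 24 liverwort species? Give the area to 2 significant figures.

13 mi²

z = ln(30/14) / ln(65.55/0.2445) = 0.7621 / 5.5914 = 0.1363
c = 14 / 0.2445^0.1363 = 14 / 0.8253 = 16.96
A = (24/16.96)^(1/0.1363) ⇒ ln A = ln(1.415)/0.1363 = 2.5457
A = e^2.5457 ≈ 12.75 mi²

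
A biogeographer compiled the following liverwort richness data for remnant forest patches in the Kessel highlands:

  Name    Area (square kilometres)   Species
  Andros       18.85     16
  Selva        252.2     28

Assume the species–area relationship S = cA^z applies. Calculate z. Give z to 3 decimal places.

Taking logs: ln S = ln c + z ln A, so z = (ln S₂ − ln S₁)/(ln A₂ − ln A₁).
z = ln(28/16) / ln(252.2/18.85) = ln(1.75) / ln(13.38) = 0.5596 / 2.5937 = 0.2158

0.216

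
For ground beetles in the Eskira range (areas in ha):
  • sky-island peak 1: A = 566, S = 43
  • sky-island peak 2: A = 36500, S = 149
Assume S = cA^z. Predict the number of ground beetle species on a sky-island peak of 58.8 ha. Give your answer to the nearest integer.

22

z = ln(149/43) / ln(36500/566) = 1.2427 / 4.1665 = 0.2983
c = 43 / 566^0.2983 = 43 / 6.624 = 6.492
S₃ = 6.492 × 58.8^0.2983 = 6.492 × 3.371 ≈ 21.88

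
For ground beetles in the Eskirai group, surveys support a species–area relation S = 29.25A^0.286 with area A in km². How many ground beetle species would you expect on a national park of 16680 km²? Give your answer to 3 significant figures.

472

S = 29.25 × 16680^0.286 = 29.25 × 16.13 ≈ 471.7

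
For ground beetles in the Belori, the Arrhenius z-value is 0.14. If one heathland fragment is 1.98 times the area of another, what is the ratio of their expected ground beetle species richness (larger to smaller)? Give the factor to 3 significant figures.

S₂/S₁ = (A₂/A₁)^z = 1.98^0.14
ln(S₂/S₁) = 0.14 × ln 1.98 = 0.14 × 0.6831 = 0.0956
S₂/S₁ = e^0.0956 ≈ 1.1

1.10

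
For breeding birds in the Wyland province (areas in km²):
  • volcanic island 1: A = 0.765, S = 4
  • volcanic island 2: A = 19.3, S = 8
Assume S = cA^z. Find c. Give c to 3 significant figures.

4.24

z = ln(S₂/S₁) / ln(A₂/A₁) = ln(8/4) / ln(19.3/0.765) = 0.6931 / 3.2280 = 0.2147
c = S₁ / A₁^z = 4 / 0.765^0.2147 = 4 / 0.9441 = 4.237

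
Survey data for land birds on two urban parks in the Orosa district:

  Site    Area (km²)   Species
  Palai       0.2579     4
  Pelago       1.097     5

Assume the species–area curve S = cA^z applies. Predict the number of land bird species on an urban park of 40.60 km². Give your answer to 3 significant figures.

z = ln(5/4) / ln(1.097/0.2579) = 0.2231 / 1.4478 = 0.1541
c = 4 / 0.2579^0.1541 = 4 / 0.8115 = 4.929
S₃ = 4.929 × 40.6^0.1541 = 4.929 × 1.77 ≈ 8.724

8.72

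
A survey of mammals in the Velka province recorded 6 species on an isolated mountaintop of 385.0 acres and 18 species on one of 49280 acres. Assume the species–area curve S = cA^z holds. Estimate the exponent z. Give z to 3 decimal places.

Taking logs: ln S = ln c + z ln A, so z = (ln S₂ − ln S₁)/(ln A₂ − ln A₁).
z = ln(18/6) / ln(49280/385) = ln(3) / ln(128) = 1.0986 / 4.8520 = 0.2264

0.226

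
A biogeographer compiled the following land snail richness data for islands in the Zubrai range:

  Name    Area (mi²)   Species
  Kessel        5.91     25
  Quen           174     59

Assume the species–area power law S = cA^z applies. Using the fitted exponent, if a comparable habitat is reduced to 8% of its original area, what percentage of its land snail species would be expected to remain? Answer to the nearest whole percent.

53%

z = ln(59/25) / ln(174/5.91) = 0.8587 / 3.3824 = 0.2539
S_new/S_old = (A_new/A_old)^z = 0.08^0.2539 = exp(0.2539 × -2.5257) = 0.5267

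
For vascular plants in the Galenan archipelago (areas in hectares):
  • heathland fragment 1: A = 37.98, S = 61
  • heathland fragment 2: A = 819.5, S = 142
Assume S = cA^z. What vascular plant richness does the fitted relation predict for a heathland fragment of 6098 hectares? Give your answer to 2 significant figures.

z = ln(142/61) / ln(819.5/37.98) = 0.8450 / 3.0716 = 0.2751
c = 61 / 37.98^0.2751 = 61 / 2.72 = 22.43
S₃ = 22.43 × 6098^0.2751 = 22.43 × 11 ≈ 246.6

250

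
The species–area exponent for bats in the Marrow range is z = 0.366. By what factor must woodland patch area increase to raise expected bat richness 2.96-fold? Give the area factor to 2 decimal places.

(A₂/A₁)^0.366 = 2.96, so A₂/A₁ = 2.96^(1/0.366) = 2.96^2.732
ln(A₂/A₁) = ln 2.96 / 0.366 = 1.0852 / 0.366 = 2.9650
A₂/A₁ = e^2.9650 ≈ 19.39

19.39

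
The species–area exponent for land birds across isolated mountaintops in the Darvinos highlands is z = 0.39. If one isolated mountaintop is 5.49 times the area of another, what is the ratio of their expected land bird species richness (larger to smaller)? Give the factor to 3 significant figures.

S₂/S₁ = (A₂/A₁)^z = 5.49^0.39
ln(S₂/S₁) = 0.39 × ln 5.49 = 0.39 × 1.7029 = 0.6641
S₂/S₁ = e^0.6641 ≈ 1.943

1.94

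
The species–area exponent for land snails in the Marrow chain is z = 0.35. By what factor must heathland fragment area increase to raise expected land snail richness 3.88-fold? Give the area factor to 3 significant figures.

(A₂/A₁)^0.35 = 3.88, so A₂/A₁ = 3.88^(1/0.35) = 3.88^2.857
ln(A₂/A₁) = ln 3.88 / 0.35 = 1.3558 / 0.35 = 3.8738
A₂/A₁ = e^3.8738 ≈ 48.13

48.1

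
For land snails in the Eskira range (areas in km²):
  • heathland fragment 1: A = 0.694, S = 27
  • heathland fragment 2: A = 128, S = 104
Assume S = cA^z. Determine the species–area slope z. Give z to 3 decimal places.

Taking logs: ln S = ln c + z ln A, so z = (ln S₂ − ln S₁)/(ln A₂ − ln A₁).
z = ln(104/27) / ln(128/0.694) = ln(3.852) / ln(184.4) = 1.3486 / 5.2173 = 0.2585

0.258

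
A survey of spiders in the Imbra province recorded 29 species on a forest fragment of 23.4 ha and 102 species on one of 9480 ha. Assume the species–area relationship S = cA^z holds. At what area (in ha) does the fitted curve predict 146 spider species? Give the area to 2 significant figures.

z = ln(102/29) / ln(9480/23.4) = 1.2577 / 6.0042 = 0.2095
c = 29 / 23.4^0.2095 = 29 / 1.936 = 14.98
A = (146/14.98)^(1/0.2095) ⇒ ln A = ln(9.744)/0.2095 = 10.8691
A = e^10.8691 ≈ 52526 ha

53000 ha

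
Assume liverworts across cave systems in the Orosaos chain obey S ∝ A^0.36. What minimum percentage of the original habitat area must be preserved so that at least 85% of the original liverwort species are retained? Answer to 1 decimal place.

Need (A_new/A_old)^0.36 = 0.85, so A_new/A_old = 0.85^(1/0.36) = 0.85^2.778
ln(A_new/A_old) = ln 0.85 / 0.36 = -0.1625 / 0.36 = -0.4514
A_new/A_old = e^-0.4514 ≈ 0.6367

63.7%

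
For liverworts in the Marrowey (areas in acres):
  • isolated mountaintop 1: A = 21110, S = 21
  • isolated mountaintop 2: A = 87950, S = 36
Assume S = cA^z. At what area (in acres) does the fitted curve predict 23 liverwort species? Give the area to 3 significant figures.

z = ln(36/21) / ln(87950/21110) = 0.5390 / 1.4270 = 0.3777
c = 21 / 21110^0.3777 = 21 / 42.99 = 0.4885
A = (23/0.4885)^(1/0.3777) ⇒ ln A = ln(47.09)/0.3777 = 10.1984
A = e^10.1984 ≈ 26859 acres

26900 acres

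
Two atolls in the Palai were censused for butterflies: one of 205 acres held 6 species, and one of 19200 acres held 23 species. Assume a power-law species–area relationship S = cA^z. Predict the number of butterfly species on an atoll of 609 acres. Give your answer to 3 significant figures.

8.28

z = ln(23/6) / ln(19200/205) = 1.3437 / 4.5397 = 0.2960
c = 6 / 205^0.2960 = 6 / 4.834 = 1.241
S₃ = 1.241 × 609^0.2960 = 1.241 × 6.672 ≈ 8.282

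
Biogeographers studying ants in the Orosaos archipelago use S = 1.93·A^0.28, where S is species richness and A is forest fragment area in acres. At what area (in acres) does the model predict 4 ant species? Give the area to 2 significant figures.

4 = 1.93 × A^0.28  ⇒  A^0.28 = 4/1.93 = 2.073
ln A = ln(2.073) / 0.28 = 0.7288 / 0.28 = 2.6028
A = e^2.6028 ≈ 13.5 acres

14 acres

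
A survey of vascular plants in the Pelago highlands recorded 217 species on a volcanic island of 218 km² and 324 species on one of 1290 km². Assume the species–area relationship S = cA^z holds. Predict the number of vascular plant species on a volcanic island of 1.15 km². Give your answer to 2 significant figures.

67

z = ln(324/217) / ln(1290/218) = 0.4008 / 1.7779 = 0.2255
c = 217 / 218^0.2255 = 217 / 3.367 = 64.45
S₃ = 64.45 × 1.15^0.2255 = 64.45 × 1.032 ≈ 66.51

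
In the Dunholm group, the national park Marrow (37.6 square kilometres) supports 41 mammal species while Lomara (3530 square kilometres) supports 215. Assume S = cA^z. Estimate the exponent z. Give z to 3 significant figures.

Taking logs: ln S = ln c + z ln A, so z = (ln S₂ − ln S₁)/(ln A₂ − ln A₁).
z = ln(215/41) / ln(3530/37.6) = ln(5.244) / ln(93.88) = 1.6571 / 4.5420 = 0.3648

0.365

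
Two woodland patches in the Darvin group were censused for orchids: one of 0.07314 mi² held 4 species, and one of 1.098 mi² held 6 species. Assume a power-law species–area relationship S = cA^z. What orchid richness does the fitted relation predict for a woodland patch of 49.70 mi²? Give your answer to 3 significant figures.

z = ln(6/4) / ln(1.098/0.07314) = 0.4055 / 2.7089 = 0.1497
c = 4 / 0.07314^0.1497 = 4 / 0.6761 = 5.917
S₃ = 5.917 × 49.7^0.1497 = 5.917 × 1.794 ≈ 10.62

10.6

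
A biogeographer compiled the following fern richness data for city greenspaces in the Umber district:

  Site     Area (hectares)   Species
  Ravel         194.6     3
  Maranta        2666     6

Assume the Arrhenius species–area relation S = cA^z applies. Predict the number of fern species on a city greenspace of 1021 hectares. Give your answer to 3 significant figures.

z = ln(6/3) / ln(2666/194.6) = 0.6931 / 2.6174 = 0.2648
c = 3 / 194.6^0.2648 = 3 / 4.038 = 0.7429
S₃ = 0.7429 × 1021^0.2648 = 0.7429 × 6.264 ≈ 4.653

4.65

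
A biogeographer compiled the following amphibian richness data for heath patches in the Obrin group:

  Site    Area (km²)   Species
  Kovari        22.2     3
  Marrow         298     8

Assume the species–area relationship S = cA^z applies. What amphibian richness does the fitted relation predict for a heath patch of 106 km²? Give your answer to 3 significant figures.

z = ln(8/3) / ln(298/22.2) = 0.9808 / 2.5970 = 0.3777
c = 3 / 22.2^0.3777 = 3 / 3.225 = 0.9303
S₃ = 0.9303 × 106^0.3777 = 0.9303 × 5.82 ≈ 5.414

5.41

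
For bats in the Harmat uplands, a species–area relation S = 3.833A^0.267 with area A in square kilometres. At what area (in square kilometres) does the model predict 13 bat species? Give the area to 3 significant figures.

96.9 square kilometres

13 = 3.833 × A^0.267  ⇒  A^0.267 = 13/3.833 = 3.392
ln A = ln(3.392) / 0.267 = 1.2213 / 0.267 = 4.5742
A = e^4.5742 ≈ 96.95 square kilometres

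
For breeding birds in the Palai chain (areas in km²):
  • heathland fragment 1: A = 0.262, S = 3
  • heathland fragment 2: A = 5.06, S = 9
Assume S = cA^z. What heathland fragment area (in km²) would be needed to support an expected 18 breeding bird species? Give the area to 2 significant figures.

z = ln(9/3) / ln(5.06/0.262) = 1.0986 / 2.9608 = 0.3711
c = 3 / 0.262^0.3711 = 3 / 0.6084 = 4.931
A = (18/4.931)^(1/0.3711) ⇒ ln A = ln(3.65)/0.3711 = 3.4894
A = e^3.4894 ≈ 32.77 km²

33 km²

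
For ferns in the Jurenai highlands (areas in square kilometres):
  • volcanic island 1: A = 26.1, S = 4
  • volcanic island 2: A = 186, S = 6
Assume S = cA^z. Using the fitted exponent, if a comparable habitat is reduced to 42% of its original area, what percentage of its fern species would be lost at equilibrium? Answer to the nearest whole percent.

16%

z = ln(6/4) / ln(186/26.1) = 0.4055 / 1.9638 = 0.2065
S_new/S_old = (A_new/A_old)^z = 0.42^0.2065 = exp(0.2065 × -0.8675) = 0.836
Fraction lost = 1 − 0.836 = 0.164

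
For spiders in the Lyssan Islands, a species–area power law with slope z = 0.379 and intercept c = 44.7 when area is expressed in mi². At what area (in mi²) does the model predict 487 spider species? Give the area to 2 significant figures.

487 = 44.7 × A^0.379  ⇒  A^0.379 = 487/44.7 = 10.89
ln A = ln(10.89) / 0.379 = 2.3883 / 0.379 = 6.3016
A = e^6.3016 ≈ 545.4 mi²

550 mi²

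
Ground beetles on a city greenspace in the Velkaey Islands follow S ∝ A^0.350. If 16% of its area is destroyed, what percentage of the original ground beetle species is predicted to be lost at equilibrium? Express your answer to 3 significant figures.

S_new/S_old = (A_new/A_old)^z = 0.84^0.35
= exp(0.35 × ln 0.84) = exp(0.35 × -0.1744) = exp(-0.0610) ≈ 0.9408
Fraction lost = 1 − 0.9408 = 0.0592

5.92%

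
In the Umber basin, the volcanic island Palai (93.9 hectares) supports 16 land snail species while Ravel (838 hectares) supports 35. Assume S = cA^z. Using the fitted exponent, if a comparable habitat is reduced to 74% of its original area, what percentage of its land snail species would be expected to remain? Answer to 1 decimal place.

z = ln(35/16) / ln(838/93.9) = 0.7828 / 2.1888 = 0.3576
S_new/S_old = (A_new/A_old)^z = 0.74^0.3576 = exp(0.3576 × -0.3011) = 0.8979

89.8%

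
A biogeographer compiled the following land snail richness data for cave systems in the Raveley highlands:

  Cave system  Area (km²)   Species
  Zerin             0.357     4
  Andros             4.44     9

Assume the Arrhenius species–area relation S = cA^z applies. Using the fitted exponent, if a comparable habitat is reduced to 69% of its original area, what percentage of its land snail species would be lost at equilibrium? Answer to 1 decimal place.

11.3%

z = ln(9/4) / ln(4.44/0.357) = 0.8109 / 2.5207 = 0.3217
S_new/S_old = (A_new/A_old)^z = 0.69^0.3217 = exp(0.3217 × -0.3711) = 0.8875
Fraction lost = 1 − 0.8875 = 0.1125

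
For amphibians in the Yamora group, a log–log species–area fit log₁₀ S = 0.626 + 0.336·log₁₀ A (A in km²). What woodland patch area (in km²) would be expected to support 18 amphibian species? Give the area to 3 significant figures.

74.6 km²

18 = 4.227 × A^0.336  ⇒  A^0.336 = 18/4.227 = 4.259
ln A = ln(4.259) / 0.336 = 1.4490 / 0.336 = 4.3124
A = e^4.3124 ≈ 74.62 km²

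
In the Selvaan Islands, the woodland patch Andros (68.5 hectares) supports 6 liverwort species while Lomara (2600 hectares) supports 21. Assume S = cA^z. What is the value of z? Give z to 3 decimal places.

Taking logs: ln S = ln c + z ln A, so z = (ln S₂ − ln S₁)/(ln A₂ − ln A₁).
z = ln(21/6) / ln(2600/68.5) = ln(3.5) / ln(37.96) = 1.2528 / 3.6364 = 0.3445

0.345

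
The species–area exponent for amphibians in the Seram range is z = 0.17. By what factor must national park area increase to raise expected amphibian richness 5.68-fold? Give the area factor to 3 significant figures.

(A₂/A₁)^0.17 = 5.68, so A₂/A₁ = 5.68^(1/0.17) = 5.68^5.882
ln(A₂/A₁) = ln 5.68 / 0.17 = 1.7370 / 0.17 = 10.2174
A₂/A₁ = e^10.2174 ≈ 27374

27400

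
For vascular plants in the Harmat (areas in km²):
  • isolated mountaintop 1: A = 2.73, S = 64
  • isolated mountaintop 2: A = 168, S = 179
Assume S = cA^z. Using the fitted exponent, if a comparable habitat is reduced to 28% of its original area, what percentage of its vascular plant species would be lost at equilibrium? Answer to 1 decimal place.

z = ln(179/64) / ln(168/2.73) = 1.0285 / 4.1197 = 0.2497
S_new/S_old = (A_new/A_old)^z = 0.28^0.2497 = exp(0.2497 × -1.2730) = 0.7277
Fraction lost = 1 − 0.7277 = 0.2723

27.2%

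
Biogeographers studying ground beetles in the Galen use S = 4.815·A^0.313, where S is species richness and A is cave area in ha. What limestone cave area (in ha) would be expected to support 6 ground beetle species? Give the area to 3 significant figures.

6 = 4.815 × A^0.313  ⇒  A^0.313 = 6/4.815 = 1.246
ln A = ln(1.246) / 0.313 = 0.2200 / 0.313 = 0.7030
A = e^0.7030 ≈ 2.02 ha

2.02 ha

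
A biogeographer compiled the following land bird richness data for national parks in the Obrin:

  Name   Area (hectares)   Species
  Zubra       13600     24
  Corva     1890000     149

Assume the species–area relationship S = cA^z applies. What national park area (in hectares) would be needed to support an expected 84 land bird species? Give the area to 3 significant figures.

z = ln(149/24) / ln(1890000/13600) = 1.8259 / 4.9343 = 0.3700
c = 24 / 13600^0.3700 = 24 / 33.85 = 0.709
A = (84/0.709)^(1/0.3700) ⇒ ln A = ln(118.5)/0.3700 = 12.9033
A = e^12.9033 ≈ 401624 hectares

402000 hectares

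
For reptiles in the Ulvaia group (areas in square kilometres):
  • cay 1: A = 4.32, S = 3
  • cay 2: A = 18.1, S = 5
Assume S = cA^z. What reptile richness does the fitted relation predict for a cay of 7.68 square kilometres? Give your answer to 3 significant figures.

3.68

z = ln(5/3) / ln(18.1/4.32) = 0.5108 / 1.4327 = 0.3566
c = 3 / 4.32^0.3566 = 3 / 1.685 = 1.78
S₃ = 1.78 × 7.68^0.3566 = 1.78 × 2.069 ≈ 3.683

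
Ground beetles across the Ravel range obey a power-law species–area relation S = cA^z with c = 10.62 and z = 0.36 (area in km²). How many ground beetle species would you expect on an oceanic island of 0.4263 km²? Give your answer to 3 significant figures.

7.81

S = 10.62 × 0.4263^0.36
ln S = ln 10.62 + 0.36 × ln 0.4263 = 2.3627 + 0.36 × -0.8526 = 2.0558
S = e^2.0558 ≈ 7.813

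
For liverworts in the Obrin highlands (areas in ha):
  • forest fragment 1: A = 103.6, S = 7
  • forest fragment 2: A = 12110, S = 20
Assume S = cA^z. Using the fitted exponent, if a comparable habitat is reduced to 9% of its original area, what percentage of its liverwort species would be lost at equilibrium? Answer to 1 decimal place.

41.2%

z = ln(20/7) / ln(12110/103.6) = 1.0498 / 4.7612 = 0.2205
S_new/S_old = (A_new/A_old)^z = 0.09^0.2205 = exp(0.2205 × -2.4079) = 0.5881
Fraction lost = 1 − 0.5881 = 0.4119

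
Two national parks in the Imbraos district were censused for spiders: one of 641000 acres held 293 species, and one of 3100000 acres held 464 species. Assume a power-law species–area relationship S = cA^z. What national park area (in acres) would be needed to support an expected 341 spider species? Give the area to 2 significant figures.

z = ln(464/293) / ln(3100000/641000) = 0.4597 / 1.5761 = 0.2917
c = 293 / 641000^0.2917 = 293 / 49.4 = 5.932
A = (341/5.932)^(1/0.2917) ⇒ ln A = ln(57.49)/0.2917 = 13.8909
A = e^13.8909 ≈ 1078330 acres

1100000 acres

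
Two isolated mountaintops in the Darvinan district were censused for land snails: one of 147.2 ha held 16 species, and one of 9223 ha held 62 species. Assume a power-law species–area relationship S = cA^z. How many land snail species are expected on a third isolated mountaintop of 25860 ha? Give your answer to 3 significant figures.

z = ln(62/16) / ln(9223/147.2) = 1.3545 / 4.1377 = 0.3274
c = 16 / 147.2^0.3274 = 16 / 5.125 = 3.122
S₃ = 3.122 × 25860^0.3274 = 3.122 × 27.83 ≈ 86.89

86.9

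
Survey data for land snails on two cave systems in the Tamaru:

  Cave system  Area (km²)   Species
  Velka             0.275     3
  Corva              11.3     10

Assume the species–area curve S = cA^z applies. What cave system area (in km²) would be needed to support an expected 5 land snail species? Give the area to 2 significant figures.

z = ln(10/3) / ln(11.3/0.275) = 1.2040 / 3.7158 = 0.3240
c = 3 / 0.275^0.3240 = 3 / 0.6582 = 4.558
A = (5/4.558)^(1/0.3240) ⇒ ln A = ln(1.097)/0.3240 = 0.2856
A = e^0.2856 ≈ 1.331 km²

1.3 km²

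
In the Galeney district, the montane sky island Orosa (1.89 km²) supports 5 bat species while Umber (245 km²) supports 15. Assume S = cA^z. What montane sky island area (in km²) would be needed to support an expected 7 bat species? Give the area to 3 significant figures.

8.39 km²

z = ln(15/5) / ln(245/1.89) = 1.0986 / 4.8647 = 0.2258
c = 5 / 1.89^0.2258 = 5 / 1.155 = 4.33
A = (7/4.33)^(1/0.2258) ⇒ ln A = ln(1.616)/0.2258 = 2.1265
A = e^2.1265 ≈ 8.385 km²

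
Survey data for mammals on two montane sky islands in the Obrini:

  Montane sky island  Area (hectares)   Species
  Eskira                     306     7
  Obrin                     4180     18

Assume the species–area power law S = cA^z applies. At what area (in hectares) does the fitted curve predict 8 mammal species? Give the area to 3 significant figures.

443 hectares

z = ln(18/7) / ln(4180/306) = 0.9445 / 2.6145 = 0.3612
c = 7 / 306^0.3612 = 7 / 7.906 = 0.8854
A = (8/0.8854)^(1/0.3612) ⇒ ln A = ln(9.035)/0.3612 = 6.0932
A = e^6.0932 ≈ 442.8 hectares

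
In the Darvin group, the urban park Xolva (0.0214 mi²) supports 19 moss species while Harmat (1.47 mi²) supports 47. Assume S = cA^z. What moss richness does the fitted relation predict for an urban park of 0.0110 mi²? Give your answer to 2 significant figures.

z = ln(47/19) / ln(1.47/0.0214) = 0.9057 / 4.2296 = 0.2141
c = 19 / 0.0214^0.2141 = 19 / 0.439 = 43.28
S₃ = 43.28 × 0.011^0.2141 = 43.28 × 0.3807 ≈ 16.48

16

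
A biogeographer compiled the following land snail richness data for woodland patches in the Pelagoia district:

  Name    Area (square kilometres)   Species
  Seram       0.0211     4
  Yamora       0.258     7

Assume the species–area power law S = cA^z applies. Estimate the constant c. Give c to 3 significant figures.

z = ln(S₂/S₁) / ln(A₂/A₁) = ln(7/4) / ln(0.258/0.0211) = 0.5596 / 2.5037 = 0.2235
c = S₁ / A₁^z = 4 / 0.0211^0.2235 = 4 / 0.4221 = 9.476

9.48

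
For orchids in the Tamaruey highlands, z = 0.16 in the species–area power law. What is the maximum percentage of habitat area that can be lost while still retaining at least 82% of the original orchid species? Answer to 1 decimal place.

Need (A_new/A_old)^0.16 = 0.82, so A_new/A_old = 0.82^(1/0.16) = 0.82^6.25
ln(A_new/A_old) = ln 0.82 / 0.16 = -0.1985 / 0.16 = -1.2403
A_new/A_old = e^-1.2403 ≈ 0.2893
Fraction that can be lost = 1 − 0.2893 = 0.7107

71.1%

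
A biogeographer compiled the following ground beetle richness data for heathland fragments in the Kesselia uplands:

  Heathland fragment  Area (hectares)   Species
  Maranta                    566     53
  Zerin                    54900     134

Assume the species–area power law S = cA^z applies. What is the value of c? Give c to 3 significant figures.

14.7

z = ln(S₂/S₁) / ln(A₂/A₁) = ln(134/53) / ln(54900/566) = 0.9275 / 4.5747 = 0.2028
c = S₁ / A₁^z = 53 / 566^0.2028 = 53 / 3.615 = 14.66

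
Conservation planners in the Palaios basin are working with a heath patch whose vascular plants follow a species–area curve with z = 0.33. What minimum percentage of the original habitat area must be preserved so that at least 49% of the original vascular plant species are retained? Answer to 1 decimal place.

11.5%

Need (A_new/A_old)^0.33 = 0.49, so A_new/A_old = 0.49^(1/0.33) = 0.49^3.03
ln(A_new/A_old) = ln 0.49 / 0.33 = -0.7133 / 0.33 = -2.1617
A_new/A_old = e^-2.1617 ≈ 0.1151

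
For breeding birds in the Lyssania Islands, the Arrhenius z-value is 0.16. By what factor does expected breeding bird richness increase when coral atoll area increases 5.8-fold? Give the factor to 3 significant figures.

S₂/S₁ = (A₂/A₁)^z = 5.8^0.16
ln(S₂/S₁) = 0.16 × ln 5.8 = 0.16 × 1.7579 = 0.2813
S₂/S₁ = e^0.2813 ≈ 1.325

1.32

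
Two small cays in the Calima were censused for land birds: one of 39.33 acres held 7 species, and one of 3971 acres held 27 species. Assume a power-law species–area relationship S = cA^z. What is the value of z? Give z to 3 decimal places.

0.293

Taking logs: ln S = ln c + z ln A, so z = (ln S₂ − ln S₁)/(ln A₂ − ln A₁).
z = ln(27/7) / ln(3971/39.33) = ln(3.857) / ln(101) = 1.3499 / 4.6148 = 0.2925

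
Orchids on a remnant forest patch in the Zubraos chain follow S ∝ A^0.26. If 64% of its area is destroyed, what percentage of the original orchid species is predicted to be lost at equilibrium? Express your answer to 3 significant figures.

S_new/S_old = (A_new/A_old)^z = 0.36^0.26
= exp(0.26 × ln 0.36) = exp(0.26 × -1.0217) = exp(-0.2656) ≈ 0.7667
Fraction lost = 1 − 0.7667 = 0.2333

23.3%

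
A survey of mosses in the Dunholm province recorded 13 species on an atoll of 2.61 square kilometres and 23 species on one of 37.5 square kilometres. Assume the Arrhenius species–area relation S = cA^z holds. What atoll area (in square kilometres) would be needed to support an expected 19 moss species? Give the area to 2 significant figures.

z = ln(23/13) / ln(37.5/2.61) = 0.5705 / 2.6650 = 0.2141
c = 13 / 2.61^0.2141 = 13 / 1.228 = 10.59
A = (19/10.59)^(1/0.2141) ⇒ ln A = ln(1.795)/0.2141 = 2.7319
A = e^2.7319 ≈ 15.36 square kilometres

15 square kilometres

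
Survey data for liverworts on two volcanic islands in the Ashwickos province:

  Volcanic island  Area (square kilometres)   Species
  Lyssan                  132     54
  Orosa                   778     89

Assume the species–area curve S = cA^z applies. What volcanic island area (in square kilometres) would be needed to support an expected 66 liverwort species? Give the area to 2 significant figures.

270 square kilometres

z = ln(89/54) / ln(778/132) = 0.4997 / 1.7739 = 0.2817
c = 54 / 132^0.2817 = 54 / 3.956 = 13.65
A = (66/13.65)^(1/0.2817) ⇒ ln A = ln(4.836)/0.2817 = 5.5952
A = e^5.5952 ≈ 269.1 square kilometres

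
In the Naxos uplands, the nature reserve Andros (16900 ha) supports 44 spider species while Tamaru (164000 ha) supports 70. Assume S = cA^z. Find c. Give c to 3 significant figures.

z = ln(S₂/S₁) / ln(A₂/A₁) = ln(70/44) / ln(164000/16900) = 0.4643 / 2.2726 = 0.2043
c = S₁ / A₁^z = 44 / 16900^0.2043 = 44 / 7.308 = 6.021

6.02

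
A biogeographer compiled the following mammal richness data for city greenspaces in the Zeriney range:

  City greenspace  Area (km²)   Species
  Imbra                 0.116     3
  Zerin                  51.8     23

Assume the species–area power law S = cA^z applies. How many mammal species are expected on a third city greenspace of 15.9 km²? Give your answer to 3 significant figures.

15.5

z = ln(23/3) / ln(51.8/0.116) = 2.0369 / 6.1016 = 0.3338
c = 3 / 0.116^0.3338 = 3 / 0.4872 = 6.158
S₃ = 6.158 × 15.9^0.3338 = 6.158 × 2.518 ≈ 15.51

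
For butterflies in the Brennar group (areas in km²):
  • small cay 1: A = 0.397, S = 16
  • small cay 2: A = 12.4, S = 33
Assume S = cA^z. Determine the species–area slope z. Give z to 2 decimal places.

Taking logs: ln S = ln c + z ln A, so z = (ln S₂ − ln S₁)/(ln A₂ − ln A₁).
z = ln(33/16) / ln(12.4/0.397) = ln(2.062) / ln(31.23) = 0.7239 / 3.4415 = 0.2103

0.21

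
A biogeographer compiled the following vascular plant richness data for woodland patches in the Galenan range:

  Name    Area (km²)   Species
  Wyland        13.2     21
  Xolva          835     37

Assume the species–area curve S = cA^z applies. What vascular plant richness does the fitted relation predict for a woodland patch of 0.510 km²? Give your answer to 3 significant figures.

13.5

z = ln(37/21) / ln(835/13.2) = 0.5664 / 4.1472 = 0.1366
c = 21 / 13.2^0.1366 = 21 / 1.422 = 14.76
S₃ = 14.76 × 0.51^0.1366 = 14.76 × 0.9121 ≈ 13.47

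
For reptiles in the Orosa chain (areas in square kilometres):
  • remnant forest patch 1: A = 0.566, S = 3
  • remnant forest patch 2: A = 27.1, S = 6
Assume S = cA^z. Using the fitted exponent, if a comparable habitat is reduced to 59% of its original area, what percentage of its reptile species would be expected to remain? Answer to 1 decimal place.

z = ln(6/3) / ln(27.1/0.566) = 0.6931 / 3.8687 = 0.1792
S_new/S_old = (A_new/A_old)^z = 0.59^0.1792 = exp(0.1792 × -0.5276) = 0.9098

91.0%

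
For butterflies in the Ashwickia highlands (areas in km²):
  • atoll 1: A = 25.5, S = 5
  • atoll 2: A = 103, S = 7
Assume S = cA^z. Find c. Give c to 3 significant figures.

z = ln(S₂/S₁) / ln(A₂/A₁) = ln(7/5) / ln(103/25.5) = 0.3365 / 1.3961 = 0.2410
c = S₁ / A₁^z = 5 / 25.5^0.2410 = 5 / 2.183 = 2.291

2.29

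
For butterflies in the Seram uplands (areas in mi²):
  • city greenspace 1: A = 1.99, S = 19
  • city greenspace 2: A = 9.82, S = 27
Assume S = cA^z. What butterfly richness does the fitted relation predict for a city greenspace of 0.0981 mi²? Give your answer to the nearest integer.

z = ln(27/19) / ln(9.82/1.99) = 0.3514 / 1.5963 = 0.2201
c = 19 / 1.99^0.2201 = 19 / 1.164 = 16.33
S₃ = 16.33 × 0.0981^0.2201 = 16.33 × 0.5998 ≈ 9.795

10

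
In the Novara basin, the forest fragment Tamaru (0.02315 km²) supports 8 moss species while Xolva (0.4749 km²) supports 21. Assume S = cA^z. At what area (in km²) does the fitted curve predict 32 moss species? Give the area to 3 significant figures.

z = ln(21/8) / ln(0.4749/0.02315) = 0.9651 / 3.0211 = 0.3194
c = 8 / 0.02315^0.3194 = 8 / 0.3003 = 26.64
A = (32/26.64)^(1/0.3194) ⇒ ln A = ln(1.201)/0.3194 = 0.5739
A = e^0.5739 ≈ 1.775 km²

1.78 km²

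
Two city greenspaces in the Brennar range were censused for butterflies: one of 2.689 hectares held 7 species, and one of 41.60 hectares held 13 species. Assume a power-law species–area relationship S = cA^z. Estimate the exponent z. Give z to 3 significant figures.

0.226

Taking logs: ln S = ln c + z ln A, so z = (ln S₂ − ln S₁)/(ln A₂ − ln A₁).
z = ln(13/7) / ln(41.6/2.689) = ln(1.857) / ln(15.47) = 0.6190 / 2.7389 = 0.2260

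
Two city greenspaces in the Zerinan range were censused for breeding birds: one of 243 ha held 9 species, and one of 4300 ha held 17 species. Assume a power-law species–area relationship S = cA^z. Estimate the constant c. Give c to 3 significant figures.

z = ln(S₂/S₁) / ln(A₂/A₁) = ln(17/9) / ln(4300/243) = 0.6360 / 2.8733 = 0.2213
c = S₁ / A₁^z = 9 / 243^0.2213 = 9 / 3.373 = 2.668

2.67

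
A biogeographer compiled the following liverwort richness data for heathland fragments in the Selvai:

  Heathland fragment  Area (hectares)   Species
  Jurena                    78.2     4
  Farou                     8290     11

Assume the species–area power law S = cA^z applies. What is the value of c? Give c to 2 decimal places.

z = ln(S₂/S₁) / ln(A₂/A₁) = ln(11/4) / ln(8290/78.2) = 1.0116 / 4.6635 = 0.2169
c = S₁ / A₁^z = 4 / 78.2^0.2169 = 4 / 2.574 = 1.554

1.55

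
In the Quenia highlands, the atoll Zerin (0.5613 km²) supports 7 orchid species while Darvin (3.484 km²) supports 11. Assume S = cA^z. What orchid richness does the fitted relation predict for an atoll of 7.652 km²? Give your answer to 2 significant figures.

z = ln(11/7) / ln(3.484/0.5613) = 0.4520 / 1.8257 = 0.2476
c = 7 / 0.5613^0.2476 = 7 / 0.8668 = 8.076
S₃ = 8.076 × 7.652^0.2476 = 8.076 × 1.655 ≈ 13.37

13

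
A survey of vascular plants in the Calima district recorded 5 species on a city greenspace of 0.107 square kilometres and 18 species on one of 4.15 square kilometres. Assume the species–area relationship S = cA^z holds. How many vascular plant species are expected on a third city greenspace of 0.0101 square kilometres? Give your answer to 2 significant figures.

2.2

z = ln(18/5) / ln(4.15/0.107) = 1.2809 / 3.6580 = 0.3502
c = 5 / 0.107^0.3502 = 5 / 0.4572 = 10.94
S₃ = 10.94 × 0.0101^0.3502 = 10.94 × 0.2001 ≈ 2.188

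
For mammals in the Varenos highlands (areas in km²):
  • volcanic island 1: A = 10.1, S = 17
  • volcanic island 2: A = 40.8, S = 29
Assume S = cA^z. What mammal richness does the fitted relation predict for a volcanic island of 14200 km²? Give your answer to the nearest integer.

272

z = ln(29/17) / ln(40.8/10.1) = 0.5341 / 1.3961 = 0.3825
c = 17 / 10.1^0.3825 = 17 / 2.422 = 7.019
S₃ = 7.019 × 14200^0.3825 = 7.019 × 38.76 ≈ 272.1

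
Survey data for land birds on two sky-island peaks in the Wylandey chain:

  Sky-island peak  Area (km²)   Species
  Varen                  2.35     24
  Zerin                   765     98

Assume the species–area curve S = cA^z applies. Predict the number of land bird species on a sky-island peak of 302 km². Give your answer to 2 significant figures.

z = ln(98/24) / ln(765/2.35) = 1.4069 / 5.7855 = 0.2432
c = 24 / 2.35^0.2432 = 24 / 1.231 = 19.5
S₃ = 19.5 × 302^0.2432 = 19.5 × 4.01 ≈ 78.17

78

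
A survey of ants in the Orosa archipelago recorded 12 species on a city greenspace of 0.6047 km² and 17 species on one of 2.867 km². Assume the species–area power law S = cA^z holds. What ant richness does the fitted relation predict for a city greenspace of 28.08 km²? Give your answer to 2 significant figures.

z = ln(17/12) / ln(2.867/0.6047) = 0.3483 / 1.5563 = 0.2238
c = 12 / 0.6047^0.2238 = 12 / 0.8935 = 13.43
S₃ = 13.43 × 28.08^0.2238 = 13.43 × 2.109 ≈ 28.33

28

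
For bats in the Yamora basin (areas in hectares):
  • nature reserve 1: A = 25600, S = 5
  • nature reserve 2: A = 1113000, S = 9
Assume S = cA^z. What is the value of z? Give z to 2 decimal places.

Taking logs: ln S = ln c + z ln A, so z = (ln S₂ − ln S₁)/(ln A₂ − ln A₁).
z = ln(9/5) / ln(1113000/25600) = ln(1.8) / ln(43.48) = 0.5878 / 3.7722 = 0.1558

0.16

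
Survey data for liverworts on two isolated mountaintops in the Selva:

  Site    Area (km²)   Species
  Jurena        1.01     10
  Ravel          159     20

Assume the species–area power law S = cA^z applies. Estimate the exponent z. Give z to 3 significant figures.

0.137

Taking logs: ln S = ln c + z ln A, so z = (ln S₂ − ln S₁)/(ln A₂ − ln A₁).
z = ln(20/10) / ln(159/1.01) = ln(2) / ln(157.4) = 0.6931 / 5.0590 = 0.1370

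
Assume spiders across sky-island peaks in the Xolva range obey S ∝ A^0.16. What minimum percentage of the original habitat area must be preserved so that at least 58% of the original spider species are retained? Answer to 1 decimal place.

Need (A_new/A_old)^0.16 = 0.58, so A_new/A_old = 0.58^(1/0.16) = 0.58^6.25
ln(A_new/A_old) = ln 0.58 / 0.16 = -0.5447 / 0.16 = -3.4045
A_new/A_old = e^-3.4045 ≈ 0.03322

3.3%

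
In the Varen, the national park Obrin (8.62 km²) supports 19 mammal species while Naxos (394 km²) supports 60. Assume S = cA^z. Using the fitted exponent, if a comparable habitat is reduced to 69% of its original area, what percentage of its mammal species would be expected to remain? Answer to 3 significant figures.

z = ln(60/19) / ln(394/8.62) = 1.1499 / 3.8223 = 0.3008
S_new/S_old = (A_new/A_old)^z = 0.69^0.3008 = exp(0.3008 × -0.3711) = 0.8944

89.4%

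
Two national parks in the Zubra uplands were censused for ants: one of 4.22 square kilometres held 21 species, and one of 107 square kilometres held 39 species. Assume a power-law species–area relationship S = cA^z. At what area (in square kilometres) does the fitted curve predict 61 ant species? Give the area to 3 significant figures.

z = ln(39/21) / ln(107/4.22) = 0.6190 / 3.2330 = 0.1915
c = 21 / 4.22^0.1915 = 21 / 1.317 = 15.94
A = (61/15.94)^(1/0.1915) ⇒ ln A = ln(3.827)/0.1915 = 7.0090
A = e^7.0090 ≈ 1107 square kilometres

1110 square kilometres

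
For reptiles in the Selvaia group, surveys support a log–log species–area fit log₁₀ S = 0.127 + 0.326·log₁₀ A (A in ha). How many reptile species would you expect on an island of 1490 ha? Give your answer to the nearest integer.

15

S = 1.34 × 1490^0.326 = 1.34 × 10.83 ≈ 14.5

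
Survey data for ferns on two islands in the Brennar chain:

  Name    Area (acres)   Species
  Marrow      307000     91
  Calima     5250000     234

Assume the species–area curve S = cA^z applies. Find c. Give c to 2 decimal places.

z = ln(S₂/S₁) / ln(A₂/A₁) = ln(234/91) / ln(5250000/307000) = 0.9445 / 2.8391 = 0.3327
c = S₁ / A₁^z = 91 / 307000^0.3327 = 91 / 66.89 = 1.361

1.36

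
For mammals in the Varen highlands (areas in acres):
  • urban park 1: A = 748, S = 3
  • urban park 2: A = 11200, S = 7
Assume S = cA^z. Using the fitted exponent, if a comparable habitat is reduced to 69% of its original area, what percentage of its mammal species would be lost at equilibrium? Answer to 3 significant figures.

11.0%

z = ln(7/3) / ln(11200/748) = 0.8473 / 2.7063 = 0.3131
S_new/S_old = (A_new/A_old)^z = 0.69^0.3131 = exp(0.3131 × -0.3711) = 0.8903
Fraction lost = 1 − 0.8903 = 0.1097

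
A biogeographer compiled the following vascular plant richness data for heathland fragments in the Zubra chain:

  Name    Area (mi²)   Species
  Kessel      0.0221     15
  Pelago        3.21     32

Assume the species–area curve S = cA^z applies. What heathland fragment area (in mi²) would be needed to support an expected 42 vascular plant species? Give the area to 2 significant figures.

z = ln(32/15) / ln(3.21/0.0221) = 0.7577 / 4.9784 = 0.1522
c = 15 / 0.0221^0.1522 = 15 / 0.5598 = 26.8
A = (42/26.8)^(1/0.1522) ⇒ ln A = ln(1.567)/0.1522 = 2.9530
A = e^2.9530 ≈ 19.16 mi²

19 mi²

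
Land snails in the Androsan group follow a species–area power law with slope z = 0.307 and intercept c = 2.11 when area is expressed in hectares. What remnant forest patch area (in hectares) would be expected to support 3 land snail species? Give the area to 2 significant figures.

3.1 hectares

3 = 2.11 × A^0.307  ⇒  A^0.307 = 3/2.11 = 1.422
ln A = ln(1.422) / 0.307 = 0.3519 / 0.307 = 1.1463
A = e^1.1463 ≈ 3.147 hectares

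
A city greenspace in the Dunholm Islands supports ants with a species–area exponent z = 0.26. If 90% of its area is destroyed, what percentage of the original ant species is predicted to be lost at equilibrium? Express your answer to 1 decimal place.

S_new/S_old = (A_new/A_old)^z = 0.1^0.26
= exp(0.26 × ln 0.1) = exp(0.26 × -2.3026) = exp(-0.5987) ≈ 0.5495
Fraction lost = 1 − 0.5495 = 0.4505

45.0%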